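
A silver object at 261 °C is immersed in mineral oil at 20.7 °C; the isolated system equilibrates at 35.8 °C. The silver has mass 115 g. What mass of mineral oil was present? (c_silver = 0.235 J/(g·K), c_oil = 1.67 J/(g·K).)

Conservation of energy gives ΣQ = 0:
115·0.235·(35.8 − 261) + m·1.67·(35.8 − 20.7) = 0
25.22 m = 6086
m = 6086/25.22 ≈ 241.3 g

m ≈ 241 g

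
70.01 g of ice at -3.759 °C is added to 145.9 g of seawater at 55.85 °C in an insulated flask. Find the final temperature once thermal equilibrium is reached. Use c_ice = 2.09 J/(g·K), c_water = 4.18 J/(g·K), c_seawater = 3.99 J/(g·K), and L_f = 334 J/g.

T_f ≈ 9.8 °C

Taking heat into each body as positive, Σ m c ΔT = 0:
warm ice to 0 °C: 70.01·2.09·(0 − (-3.759)) = 550.02; latent heat to melt: 70.01·334 = 23383; meltwater 0→T: 70.01·4.18·T = 292.64 T; seawater: 582.14(T − 55.85)
874.78 T = 32513 − 23933 = 8579.2
T ≈ 9.81 °C. Since T > 0 °C, the all-ice-melts assumption holds.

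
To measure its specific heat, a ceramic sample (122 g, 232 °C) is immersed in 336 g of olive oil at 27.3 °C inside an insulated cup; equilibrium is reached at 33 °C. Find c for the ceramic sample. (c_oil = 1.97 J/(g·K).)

m_s c (T_s − T_f) = m_oil c_oil (T_f − T_0):
122×c×(232 − 33) = 336×1.97×(33 − 27.3)
24278 c = 3772.9  ⇒  c ≈ 0.1554 J/(g·K)

c ≈ 0.155 J/(g·K)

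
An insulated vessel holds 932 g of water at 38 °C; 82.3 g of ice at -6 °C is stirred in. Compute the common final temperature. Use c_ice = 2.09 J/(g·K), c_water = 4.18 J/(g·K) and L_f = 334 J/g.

Taking heat into each body as positive, Σ m c ΔT = 0:
warm ice to 0 °C: 82.3·2.09·(0 − (-6)) = 1032; melt ice: 82.3·334 = 27488; meltwater 0→T: 82.3·4.18·T = 344.01 T; water: 3895.8(T − 38)
4239.8 T = 148039 − 28520 = 119519
T ≈ 28.19 °C. Since T > 0 °C, the all-ice-melts assumption holds.

T_f ≈ 28.2 °C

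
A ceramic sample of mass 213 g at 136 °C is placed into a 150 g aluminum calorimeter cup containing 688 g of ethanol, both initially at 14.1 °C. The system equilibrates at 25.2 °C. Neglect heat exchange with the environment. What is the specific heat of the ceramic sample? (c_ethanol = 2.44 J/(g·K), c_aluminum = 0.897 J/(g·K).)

c ≈ 0.853 J/(g·K)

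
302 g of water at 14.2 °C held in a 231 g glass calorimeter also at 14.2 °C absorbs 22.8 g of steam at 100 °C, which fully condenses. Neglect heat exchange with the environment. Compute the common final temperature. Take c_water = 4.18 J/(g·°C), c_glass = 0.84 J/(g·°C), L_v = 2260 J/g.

T_f ≈ 52.7 °C

Heat gained plus heat lost sum to zero:
latent heat released on condensation: 22.8×2260 = 51528; condensed water 100 °C→T: 95.3(T − 100); water warms: 302×4.18×(T − 14.2) = 1262.4(T − 14.2); glass cup: 231×0.84×(T − 14.2) = 194.04(T − 14.2)
1551.7 T = 51528 + 9530.4 + 20681 = 81739
T ≈ 52.68 °C (< 100 °C, so full condensation is consistent).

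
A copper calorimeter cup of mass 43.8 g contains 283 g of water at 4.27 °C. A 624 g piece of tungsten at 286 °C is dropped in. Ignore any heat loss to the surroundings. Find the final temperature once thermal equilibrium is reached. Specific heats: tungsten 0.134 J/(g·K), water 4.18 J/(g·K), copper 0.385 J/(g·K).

Let T be the final temperature. ΣQ_i = 0:
624*0.134*(T − 286) + 283*4.18*(T − 4.27) + 43.8*0.385*(T − 4.27) = 0
83.62(T − 286) + 1182.9(T − 4.27) + 16.86(T − 4.27) = 0
1283.4 T = 29037
T = 29037/1283.4 ≈ 22.62 °C

T_f ≈ 22.6 °C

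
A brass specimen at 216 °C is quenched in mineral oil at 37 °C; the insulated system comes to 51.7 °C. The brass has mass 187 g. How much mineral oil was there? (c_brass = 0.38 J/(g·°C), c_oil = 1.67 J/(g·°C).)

Heat gained plus heat lost sum to zero:
187·0.38·(51.7 − 216) + m·1.67·(51.7 − 37) = 0
24.55 m = 11675
m = 11675/24.55 ≈ 475.6 g

m ≈ 476 g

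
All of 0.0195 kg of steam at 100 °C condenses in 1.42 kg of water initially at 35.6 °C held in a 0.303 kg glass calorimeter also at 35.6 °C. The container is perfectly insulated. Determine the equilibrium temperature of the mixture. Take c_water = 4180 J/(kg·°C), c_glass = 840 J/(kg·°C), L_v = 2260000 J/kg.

Taking heat into each body as positive, Σ m c ΔT = 0:
steam→water at 100 °C releases m L_v = 0.0195×2260000 = 44070
  condensed water 100 °C→T: 81.51(T − 100)
  water warms: 1.42×4180×(T − 35.6) = 5935.6(T − 35.6)
  cup: 254.52(T − 35.6)
6271.6 T = 44070 + 8151 + 220368 = 272589
T ≈ 43.46 °C — below 100 °C, confirming all the steam condensed.

T_f ≈ 43.5 °C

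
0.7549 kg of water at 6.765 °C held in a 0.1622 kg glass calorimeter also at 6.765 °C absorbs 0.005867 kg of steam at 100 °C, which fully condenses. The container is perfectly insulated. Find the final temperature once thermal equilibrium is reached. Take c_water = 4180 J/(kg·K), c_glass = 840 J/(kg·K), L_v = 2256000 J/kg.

Energy balance with sensible and latent terms:
condense steam: −0.005867×2256000 = −13236
  condensed water 100 °C→T: 24.52(T − 100)
  water warms: 0.7549×4180×(T − 6.765) = 3155.5(T − 6.765)
  glass cup: 0.1622×840×(T − 6.765) = 136.25(T − 6.765)
3316.3 T = 13236 + 2452.4 + 22269 = 37957
T ≈ 11.45 °C, under the boiling point, so the assumption holds.

T_f ≈ 11.4 °C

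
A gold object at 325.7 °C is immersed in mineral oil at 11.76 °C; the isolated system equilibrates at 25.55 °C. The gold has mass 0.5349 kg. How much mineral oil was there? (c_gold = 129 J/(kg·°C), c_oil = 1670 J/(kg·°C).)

m ≈ 0.899 kg

Taking heat into each body as positive, Σ m c ΔT = 0:
0.5349×129×(25.55 − 325.7) + m×1670×(25.55 − 11.76) = 0
23029 m = 20711
m = 20711/23029 ≈ 0.8993 kg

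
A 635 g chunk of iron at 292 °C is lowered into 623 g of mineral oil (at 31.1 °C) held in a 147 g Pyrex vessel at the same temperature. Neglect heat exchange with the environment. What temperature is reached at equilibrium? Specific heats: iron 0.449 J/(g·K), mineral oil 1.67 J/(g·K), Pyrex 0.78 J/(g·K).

T_f ≈ 82.8 °C

Energy conservation, ΣQ = 0:
635×0.449×(T − 292) + 623×1.67×(T − 31.1) + 147×0.78×(T − 31.1) = 0
285.12(T − 292) + 1040.4(T − 31.1) + 114.66(T − 31.1) = 0
1440.2 T = 119176
T ≈ 82.75 °C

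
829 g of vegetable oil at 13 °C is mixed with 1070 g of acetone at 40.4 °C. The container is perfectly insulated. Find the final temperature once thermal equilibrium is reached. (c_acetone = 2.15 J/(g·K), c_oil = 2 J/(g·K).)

Set heat shed by the hot body equal to heat absorbed by the cold body:
1070*2.15*(40.4 − T) = 829*2*(T − 13)
2300.5(40.4 − T) = 1658(T − 13)
3958.5 T = 114494  ⇒  T ≈ 28.92 °C

T_f ≈ 28.9 °C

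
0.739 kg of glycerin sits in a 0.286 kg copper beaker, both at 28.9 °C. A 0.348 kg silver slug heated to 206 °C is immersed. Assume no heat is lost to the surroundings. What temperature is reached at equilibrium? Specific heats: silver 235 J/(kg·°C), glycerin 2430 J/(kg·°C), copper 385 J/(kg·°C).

Setting the total heat transfer to zero:
0.348×235×(T − 206) + 0.739×2430×(T − 28.9) + 0.286×385×(T − 28.9) = 0
81.78(T − 206) + 1795.8(T − 28.9) + 110.11(T − 28.9) = 0
(81.78 + 1795.8 + 110.11) T = 81.78×206 + 1795.8×28.9 + 110.11×28.9
T = 71927/1987.7 ≈ 36.19 °C

T_f ≈ 36.2 °C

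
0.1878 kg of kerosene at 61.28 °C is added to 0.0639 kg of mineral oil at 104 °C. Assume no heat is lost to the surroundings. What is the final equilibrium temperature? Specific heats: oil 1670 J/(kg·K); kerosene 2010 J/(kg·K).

Taking heat into each body as positive, Σ m c ΔT = 0:
0.0639·1670·(T − 104) + 0.1878·2010·(T − 61.28) = 0
106.71(T − 104) + 377.48(T − 61.28) = 0
484.19 T = 34230
T ≈ 70.70 °C

T_f ≈ 70.7 °C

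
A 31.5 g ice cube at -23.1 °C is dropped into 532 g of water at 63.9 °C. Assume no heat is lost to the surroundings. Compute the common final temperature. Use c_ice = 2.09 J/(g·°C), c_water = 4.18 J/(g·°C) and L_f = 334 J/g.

Energy balance with sensible and latent terms:
warm ice to 0 °C: 31.5×2.09×(0 − (-23.1)) = 1520.8
  latent heat to melt: 31.5×334 = 10521
  meltwater 0→T: 31.5×4.18×T = 131.67 T
  water: 2223.8(T − 63.9)
2355.4 T = 142098 − 12042 = 130056
T ≈ 55.22 °C (positive, so assuming full melt was valid).

T_f ≈ 55.2 °C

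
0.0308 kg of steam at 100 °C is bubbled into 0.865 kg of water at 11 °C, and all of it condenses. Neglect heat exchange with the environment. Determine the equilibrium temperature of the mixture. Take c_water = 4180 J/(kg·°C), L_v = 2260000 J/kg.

T_f ≈ 32.6 °C

Sum of m c ΔT and latent-heat terms is zero:
latent heat released on condensation: 0.0308·2260000 = 69608
  condensate cools 100→T: 0.0308·4180·(T − 100) = 128.74(T − 100)
  water warms: 0.865·4180·(T − 11) = 3615.7(T − 11)
3744.4 T = 69608 + 12874 + 39773 = 122255
T ≈ 32.65 °C — below 100 °C, confirming all the steam condensed.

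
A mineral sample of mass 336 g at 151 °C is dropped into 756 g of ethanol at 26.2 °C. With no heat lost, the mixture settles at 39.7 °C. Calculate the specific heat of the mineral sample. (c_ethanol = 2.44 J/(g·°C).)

c ≈ 0.666 J/(g·°C)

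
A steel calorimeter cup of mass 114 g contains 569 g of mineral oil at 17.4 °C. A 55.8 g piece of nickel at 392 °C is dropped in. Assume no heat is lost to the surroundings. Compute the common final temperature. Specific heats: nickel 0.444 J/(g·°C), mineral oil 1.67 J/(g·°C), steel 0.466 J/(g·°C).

Taking heat into each body as positive, Σ m c ΔT = 0:
55.8·0.444·(T − 392) + 569·1.67·(T − 17.4) + 114·0.466·(T − 17.4) = 0
1028.1 T = 27170
T = 27170 / 1028.1 = 26.4 °C

T_f ≈ 26.4 °C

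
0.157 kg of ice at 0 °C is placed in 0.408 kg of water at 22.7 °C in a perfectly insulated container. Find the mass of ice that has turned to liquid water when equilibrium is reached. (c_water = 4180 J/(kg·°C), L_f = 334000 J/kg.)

m_melted ≈ 0.116 kg

Water can give up m c ΔT = 0.408·4180·22.7 = 38713 J before reaching 0 °C.
Melting all 0.157 kg of ice would need 0.157·334000 = 52438 J.
Since 38713 < 52438 J, not all the ice melts; equilibrium is at 0 °C.
Mass melted = 38713/334000 ≈ 0.1159 kg.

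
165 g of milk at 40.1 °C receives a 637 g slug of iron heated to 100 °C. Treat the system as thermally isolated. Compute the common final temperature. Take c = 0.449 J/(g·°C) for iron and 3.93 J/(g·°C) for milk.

T_f = Σ m_i c_i T_i / Σ m_i c_i:
T_f = (286.01×100 + 648.45×40.1) / (286.01 + 648.45)
    = 54604 / 934.46 ≈ 58.43 °C

T_f ≈ 58.4 °C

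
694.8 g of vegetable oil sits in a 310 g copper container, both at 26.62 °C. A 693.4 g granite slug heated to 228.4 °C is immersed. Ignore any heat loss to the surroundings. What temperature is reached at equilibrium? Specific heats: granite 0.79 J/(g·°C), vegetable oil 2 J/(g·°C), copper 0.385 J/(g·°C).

Setting the total heat transfer to zero:
693.4*0.79*(T − 228.4) + 694.8*2*(T − 26.62) + 310*0.385*(T − 26.62) = 0
547.79(T − 228.4) + 1389.6(T − 26.62) + 119.35(T − 26.62) = 0
(547.79 + 1389.6 + 119.35) T = 547.79*228.4 + 1389.6*26.62 + 119.35*26.62
T = 165283/2056.7 ≈ 80.36 °C

T_f ≈ 80.4 °C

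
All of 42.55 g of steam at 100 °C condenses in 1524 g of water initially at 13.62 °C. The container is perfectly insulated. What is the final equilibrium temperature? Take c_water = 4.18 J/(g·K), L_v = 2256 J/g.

T_f ≈ 30.6 °C

Taking heat into each body as positive, Σ m c ΔT = 0:
condense steam: −42.55×2256 = −95993; condensate cools 100→T: 42.55×4.18×(T − 100) = 177.86(T − 100); original water: 6370.3(T − 13.62)
6548.2 T = 95993 + 17786 + 86764 = 200542
T ≈ 30.63 °C (< 100 °C, so full condensation is consistent).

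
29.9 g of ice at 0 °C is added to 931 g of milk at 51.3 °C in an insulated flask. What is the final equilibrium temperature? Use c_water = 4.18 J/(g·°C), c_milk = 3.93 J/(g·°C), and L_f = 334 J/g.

Heat gained plus heat lost sum to zero:
latent heat to melt: 29.9·334 = 9986.6
  warm the meltwater: 124.98 T
  milk: 3658.8(T − 51.3)
3783.8 T = 187698 − 9986.6 = 177711
T ≈ 46.97 °C (positive, so assuming full melt was valid).

T_f ≈ 47.0 °C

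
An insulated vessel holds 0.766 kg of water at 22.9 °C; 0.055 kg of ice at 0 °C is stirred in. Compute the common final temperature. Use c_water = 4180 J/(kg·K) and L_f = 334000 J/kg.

Taking heat into each body as positive, Σ m c ΔT = 0:
fusion: m_ice L_f = 0.055·334000 = 18370; meltwater 0→T: 0.055·4180·T = 229.9 T; water cools: 0.766·4180·(T − 22.9) = 3201.9(T − 22.9)
3431.8 T = 73323 − 18370 = 54953
T ≈ 16.01 °C — above 0 °C, consistent with complete melting.

T_f ≈ 16.0 °C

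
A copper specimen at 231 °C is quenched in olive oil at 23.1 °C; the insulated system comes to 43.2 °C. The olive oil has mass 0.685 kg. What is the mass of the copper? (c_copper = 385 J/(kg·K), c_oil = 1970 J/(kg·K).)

Net heat exchanged in the isolated system is zero:
m·385·(43.2 − 231) + 0.685·1970·(43.2 − 23.1) = 0
-72303 m = -27124
m = -27124/-72303 ≈ 0.3751 kg

m ≈ 0.375 kg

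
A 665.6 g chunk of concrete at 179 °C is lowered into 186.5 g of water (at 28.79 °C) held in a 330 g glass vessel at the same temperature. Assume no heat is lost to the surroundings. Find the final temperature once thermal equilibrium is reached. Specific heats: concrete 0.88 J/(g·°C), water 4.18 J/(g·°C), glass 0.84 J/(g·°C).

T_f ≈ 82.4 °C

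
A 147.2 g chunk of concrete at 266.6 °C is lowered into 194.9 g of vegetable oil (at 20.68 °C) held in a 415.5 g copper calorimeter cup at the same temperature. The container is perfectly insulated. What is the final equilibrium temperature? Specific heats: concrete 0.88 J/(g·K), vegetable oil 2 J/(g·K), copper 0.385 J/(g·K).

With ΣQ=0 the equilibrium temperature is the m·c-weighted mean:
T_f = (129.54×266.6 + 389.8×20.68 + 159.97×20.68) / (129.54 + 389.8 + 159.97)
    = 45903 / 679.3 ≈ 67.57 °C

T_f ≈ 67.6 °C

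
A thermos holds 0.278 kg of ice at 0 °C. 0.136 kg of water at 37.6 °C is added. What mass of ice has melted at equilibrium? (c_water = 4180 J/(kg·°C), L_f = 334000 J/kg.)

m_melted ≈ 0.064 kg

Water can give up m c ΔT = 0.136×4180×37.6 = 21375 J before reaching 0 °C.
To melt every bit of ice: 0.278×334000 = 92852 J.
Since 21375 < 92852 J, not all the ice melts; equilibrium is at 0 °C.
m_melted×334000 = 21375  ⇒  m_melted ≈ 0.064 kg.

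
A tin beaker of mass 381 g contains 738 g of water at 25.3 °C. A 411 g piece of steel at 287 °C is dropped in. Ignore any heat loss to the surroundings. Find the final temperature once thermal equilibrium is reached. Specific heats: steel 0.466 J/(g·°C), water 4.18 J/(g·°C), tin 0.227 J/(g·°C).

Net heat exchanged in the isolated system is zero:
411·0.466·(T − 287) + 738·4.18·(T − 25.3) + 381·0.227·(T − 25.3) = 0
191.53(T − 287) + 3084.8(T − 25.3) + 86.49(T − 25.3) = 0
3362.9 T = 135203
T = 135203/3362.9 ≈ 40.20 °C

T_f ≈ 40.2 °C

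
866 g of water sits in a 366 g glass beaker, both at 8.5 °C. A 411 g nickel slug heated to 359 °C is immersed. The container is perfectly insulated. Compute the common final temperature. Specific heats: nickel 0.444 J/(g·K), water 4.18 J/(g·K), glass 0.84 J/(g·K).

Setting the total heat transfer to zero:
411×0.444×(T − 359) + 866×4.18×(T − 8.5) + 366×0.84×(T − 8.5) = 0
4109.8 T = 98894
T ≈ 24.06 °C

T_f ≈ 24.1 °C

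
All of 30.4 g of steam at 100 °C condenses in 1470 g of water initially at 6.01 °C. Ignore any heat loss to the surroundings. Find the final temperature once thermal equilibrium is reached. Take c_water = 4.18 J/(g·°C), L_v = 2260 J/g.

T_f ≈ 18.9 °C

Heat gained plus heat lost sum to zero:
condense steam: −30.4·2260 = −68704; condensed water 100 °C→T: 127.07(T − 100); water warms: 1470·4.18·(T − 6.01) = 6144.6(T − 6.01)
6271.7 T = 68704 + 12707 + 36929 = 118340
T ≈ 18.87 °C (< 100 °C, so full condensation is consistent).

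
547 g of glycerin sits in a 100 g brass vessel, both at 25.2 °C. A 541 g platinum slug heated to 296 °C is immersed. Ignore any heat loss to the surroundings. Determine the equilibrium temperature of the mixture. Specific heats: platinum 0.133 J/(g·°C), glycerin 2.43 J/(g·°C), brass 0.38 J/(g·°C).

T_f = Σ m_i c_i T_i / Σ m_i c_i:
T_f = (71.95*296 + 1329.2*25.2 + 38*25.2) / (71.95 + 1329.2 + 38)
    = 55752 / 1439.2 ≈ 38.74 °C

T_f ≈ 38.7 °C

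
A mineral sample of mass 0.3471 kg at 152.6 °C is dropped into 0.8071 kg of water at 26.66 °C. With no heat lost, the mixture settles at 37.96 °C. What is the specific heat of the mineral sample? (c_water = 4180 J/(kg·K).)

c ≈ 958 J/(kg·K)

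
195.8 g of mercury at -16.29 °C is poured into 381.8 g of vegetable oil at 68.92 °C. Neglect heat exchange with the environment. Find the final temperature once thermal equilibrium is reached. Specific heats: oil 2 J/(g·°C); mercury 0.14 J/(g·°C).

T_f ≈ 66.0 °C

Heat lost by the oil equals heat gained by the mercury:
381.8*2*(68.92 − T) = 195.8*0.14*(T − (-16.29))
763.6(68.92 − T) = 27.41(T − (-16.29))
791.01 T = 52181  ⇒  T ≈ 65.97 °C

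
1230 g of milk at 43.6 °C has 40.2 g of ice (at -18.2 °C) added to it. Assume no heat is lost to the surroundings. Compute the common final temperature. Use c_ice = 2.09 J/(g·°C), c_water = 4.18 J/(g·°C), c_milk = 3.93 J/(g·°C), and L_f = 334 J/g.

T_f ≈ 39.1 °C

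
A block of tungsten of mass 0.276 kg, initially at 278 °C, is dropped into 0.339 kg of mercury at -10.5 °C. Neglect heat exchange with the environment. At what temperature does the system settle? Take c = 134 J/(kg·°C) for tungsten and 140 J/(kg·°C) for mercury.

Conservation of energy gives ΣQ = 0:
0.276*134*(T − 278) + 0.339*140*(T − (-10.5)) = 0
(36.98 + 47.46) T = 36.98*278 + 47.46*(-10.5)
T = 9783.2 / 84.44 = 116 °C

T_f ≈ 115.9 °C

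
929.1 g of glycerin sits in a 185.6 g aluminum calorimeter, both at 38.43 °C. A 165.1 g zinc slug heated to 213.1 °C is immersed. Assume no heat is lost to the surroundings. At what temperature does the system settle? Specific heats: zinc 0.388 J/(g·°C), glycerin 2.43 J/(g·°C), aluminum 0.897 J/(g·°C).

T_f ≈ 42.9 °C

Conservation of energy gives ΣQ = 0:
165.1·0.388·(T − 213.1) + 929.1·2.43·(T − 38.43) + 185.6·0.897·(T − 38.43) = 0
64.06(T − 213.1) + 2257.7(T − 38.43) + 166.48(T − 38.43) = 0
(64.06 + 2257.7 + 166.48) T = 64.06·213.1 + 2257.7·38.43 + 166.48·38.43
T = 106813/2488.3 ≈ 42.93 °C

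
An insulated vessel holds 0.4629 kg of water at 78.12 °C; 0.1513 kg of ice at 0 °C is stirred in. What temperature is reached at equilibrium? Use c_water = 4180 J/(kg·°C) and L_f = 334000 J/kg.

T_f ≈ 39.2 °C

Setting the total heat transfer to zero:
melt ice: 0.1513·334000 = 50534; meltwater 0→T: 0.1513·4180·T = 632.43 T; water: 1934.9(T − 78.12)
2567.4 T = 151156 − 50534 = 100622
T ≈ 39.19 °C — above 0 °C, consistent with complete melting.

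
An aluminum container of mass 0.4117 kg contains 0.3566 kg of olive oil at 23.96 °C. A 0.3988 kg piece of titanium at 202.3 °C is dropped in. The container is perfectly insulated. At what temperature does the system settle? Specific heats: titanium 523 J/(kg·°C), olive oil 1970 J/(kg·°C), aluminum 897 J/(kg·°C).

T_f ≈ 53.0 °C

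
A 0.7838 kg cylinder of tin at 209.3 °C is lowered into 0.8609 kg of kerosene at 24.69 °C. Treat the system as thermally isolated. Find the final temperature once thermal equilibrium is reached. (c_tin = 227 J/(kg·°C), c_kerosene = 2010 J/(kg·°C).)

Set heat shed by the hot body equal to heat absorbed by the cold body:
0.7838·227·(209.3 − T) = 0.8609·2010·(T − 24.69)
177.92(209.3 − T) = 1730.4(T − 24.69)
1908.3 T = 79963  ⇒  T ≈ 41.90 °C

T_f ≈ 41.9 °C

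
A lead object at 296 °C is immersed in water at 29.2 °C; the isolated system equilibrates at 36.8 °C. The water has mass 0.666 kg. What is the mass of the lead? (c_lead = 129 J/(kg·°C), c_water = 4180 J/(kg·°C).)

m ≈ 0.633 kg

Taking heat into each body as positive, Σ m c ΔT = 0:
m·129·(36.8 − 296) + 0.666·4180·(36.8 − 29.2) = 0
-33437 m = -21157
m = -21157/-33437 ≈ 0.6328 kg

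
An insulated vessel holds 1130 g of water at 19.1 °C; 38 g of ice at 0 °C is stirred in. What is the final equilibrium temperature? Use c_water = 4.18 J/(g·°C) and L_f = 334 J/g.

T_f ≈ 15.9 °C

Energy balance with sensible and latent terms:
melt ice: 38·334 = 12692
  warm the meltwater: 158.84 T
  water cools: 1130·4.18·(T − 19.1) = 4723.4(T − 19.1)
4882.2 T = 90217 − 12692 = 77525
T ≈ 15.88 °C (positive, so assuming full melt was valid).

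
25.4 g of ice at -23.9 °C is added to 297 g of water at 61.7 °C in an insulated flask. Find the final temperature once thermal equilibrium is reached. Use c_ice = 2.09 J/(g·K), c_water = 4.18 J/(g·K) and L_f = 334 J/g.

T_f ≈ 49.6 °C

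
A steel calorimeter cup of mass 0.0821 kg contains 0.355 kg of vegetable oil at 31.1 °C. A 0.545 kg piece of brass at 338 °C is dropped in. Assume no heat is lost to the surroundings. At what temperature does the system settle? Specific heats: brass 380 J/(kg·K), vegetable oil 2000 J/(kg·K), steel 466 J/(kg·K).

T_f ≈ 97.6 °C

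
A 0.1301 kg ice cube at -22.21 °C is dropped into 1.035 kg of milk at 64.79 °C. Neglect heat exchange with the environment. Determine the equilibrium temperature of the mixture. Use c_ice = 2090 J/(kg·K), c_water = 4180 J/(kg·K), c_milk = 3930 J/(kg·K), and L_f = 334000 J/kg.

T_f ≈ 46.4 °C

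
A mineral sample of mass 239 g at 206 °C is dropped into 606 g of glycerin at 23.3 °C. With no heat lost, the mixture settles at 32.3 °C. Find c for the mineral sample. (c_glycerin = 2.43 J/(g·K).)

c ≈ 0.319 J/(g·K)

m_s c (T_s − T_f) = m_glycerin c_glycerin (T_f − T_0):
239·c·(206 − 32.3) = 606·2.43·(32.3 − 23.3)
41514 c = 13253  ⇒  c ≈ 0.3192 J/(g·K)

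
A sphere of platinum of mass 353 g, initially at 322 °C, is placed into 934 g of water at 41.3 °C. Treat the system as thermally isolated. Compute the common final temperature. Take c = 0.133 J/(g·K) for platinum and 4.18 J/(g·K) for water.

T_f ≈ 44.6 °C

Conservation of energy gives ΣQ = 0:
353×0.133×(T − 322) + 934×4.18×(T − 41.3) = 0
46.95(T − 322) + 3904.1(T − 41.3) = 0
3951.1 T = 176358
T = 176358 / 3951.1 = 44.6 °C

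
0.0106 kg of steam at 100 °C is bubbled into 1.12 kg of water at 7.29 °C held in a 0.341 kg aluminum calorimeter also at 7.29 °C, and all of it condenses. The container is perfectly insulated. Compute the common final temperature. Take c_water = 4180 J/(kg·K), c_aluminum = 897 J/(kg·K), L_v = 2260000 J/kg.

Energy balance with sensible and latent terms:
latent heat released on condensation: 0.0106·2260000 = 23956; condensed water 100 °C→T: 44.31(T − 100); original water: 4681.6(T − 7.29); aluminum cup: 0.341·897·(T − 7.29) = 305.88(T − 7.29)
5031.8 T = 23956 + 4430.8 + 36359 = 64746
T ≈ 12.87 °C, under the boiling point, so the assumption holds.

T_f ≈ 12.9 °C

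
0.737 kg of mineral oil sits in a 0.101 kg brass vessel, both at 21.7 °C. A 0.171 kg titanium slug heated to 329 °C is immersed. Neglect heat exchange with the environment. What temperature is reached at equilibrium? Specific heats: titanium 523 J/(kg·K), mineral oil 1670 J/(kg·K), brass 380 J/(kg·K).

T_f ≈ 41.9 °C

T_f = Σ m_i c_i T_i / Σ m_i c_i:
T_f = (89.43*329 + 1230.8*21.7 + 38.38*21.7) / (89.43 + 1230.8 + 38.38)
    = 56964 / 1358.6 ≈ 41.93 °C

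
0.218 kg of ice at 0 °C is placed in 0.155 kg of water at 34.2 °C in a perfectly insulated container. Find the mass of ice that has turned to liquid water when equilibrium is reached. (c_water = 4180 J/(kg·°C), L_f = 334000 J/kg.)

Cooling the water to 0 °C releases 0.155×4180×34.2 = 22158 J.
To melt every bit of ice: 0.218×334000 = 72812 J.
Since 22158 < 72812 J, not all the ice melts; equilibrium is at 0 °C.
m_melt = 22158 / L_f = 0.06634 kg.

m_melted ≈ 0.0663 kg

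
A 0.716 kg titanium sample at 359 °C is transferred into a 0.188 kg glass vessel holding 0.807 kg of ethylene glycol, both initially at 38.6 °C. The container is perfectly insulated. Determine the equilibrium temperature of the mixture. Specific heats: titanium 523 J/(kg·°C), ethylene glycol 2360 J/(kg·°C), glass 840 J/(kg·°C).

T_f ≈ 87.8 °C

T_f = Σ m_i c_i T_i / Σ m_i c_i:
T_f = (374.47×359 + 1904.5×38.6 + 157.92×38.6) / (374.47 + 1904.5 + 157.92)
    = 214044 / 2436.9 ≈ 87.83 °C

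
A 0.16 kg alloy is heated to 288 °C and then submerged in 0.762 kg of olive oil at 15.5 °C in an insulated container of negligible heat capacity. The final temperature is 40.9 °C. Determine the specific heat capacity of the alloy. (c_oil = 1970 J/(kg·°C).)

c ≈ 964 J/(kg·°C)

Conservation of energy gives ΣQ = 0:
0.16×c×(40.9 − 288) + 0.762×1970×(40.9 − 15.5) = 0
-39.54 c = -38129
c = -38129/-39.54 ≈ 964.4 J/(kg·°C)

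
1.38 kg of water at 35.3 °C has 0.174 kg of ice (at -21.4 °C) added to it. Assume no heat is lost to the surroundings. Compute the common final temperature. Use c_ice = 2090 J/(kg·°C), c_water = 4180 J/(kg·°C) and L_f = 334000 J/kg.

Energy conservation, ΣQ = 0:
warm ice to 0 °C: 0.174×2090×(0 − (-21.4)) = 7782.3; melt ice: 0.174×334000 = 58116; warm the meltwater: 727.32 T; water: 5768.4(T − 35.3)
6495.7 T = 203625 − 65898 = 137726
T ≈ 21.20 °C. Since T > 0 °C, the all-ice-melts assumption holds.

T_f ≈ 21.2 °C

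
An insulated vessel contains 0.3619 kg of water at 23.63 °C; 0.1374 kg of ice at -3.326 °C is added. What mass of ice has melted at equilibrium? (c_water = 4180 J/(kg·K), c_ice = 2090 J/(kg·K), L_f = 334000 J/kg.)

Water can give up m c ΔT = 0.3619×4180×23.63 = 35746 J before reaching 0 °C.
Warming the ice to 0 °C takes 0.1374×2090×3.326 = 955.11 J, leaving 34791 J for melting.
Fully melting the ice requires m_ice L_f = 0.1374×334000 = 45892 J.
Since 34791 < 45892 J, not all the ice melts; equilibrium is at 0 °C.
Mass melted = 34791/334000 ≈ 0.1042 kg.

m_melted ≈ 0.104 kg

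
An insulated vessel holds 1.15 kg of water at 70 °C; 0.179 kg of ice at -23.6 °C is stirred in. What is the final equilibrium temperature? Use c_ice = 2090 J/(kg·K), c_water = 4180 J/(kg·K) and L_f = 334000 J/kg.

T_f ≈ 48.2 °C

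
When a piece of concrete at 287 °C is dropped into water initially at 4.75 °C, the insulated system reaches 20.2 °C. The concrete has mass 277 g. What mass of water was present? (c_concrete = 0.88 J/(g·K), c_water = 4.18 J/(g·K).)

Heat lost by the concrete = heat gained by the water:
277×0.88×(287 − 20.2) = m×4.18×(20.2 − 4.75)
64.58 m = 65035  ⇒  m ≈ 1007 g

m ≈ 1010 g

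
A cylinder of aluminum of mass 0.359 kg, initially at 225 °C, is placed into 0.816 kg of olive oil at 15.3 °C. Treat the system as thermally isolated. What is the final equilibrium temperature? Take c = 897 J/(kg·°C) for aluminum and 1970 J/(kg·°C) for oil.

T_f ≈ 50.3 °C

Heat lost by the aluminum equals heat gained by the oil:
0.359×897×(225 − T) = 0.816×1970×(T − 15.3)
322.02(225 − T) = 1607.5(T − 15.3)
1929.5 T = 97050  ⇒  T ≈ 50.30 °C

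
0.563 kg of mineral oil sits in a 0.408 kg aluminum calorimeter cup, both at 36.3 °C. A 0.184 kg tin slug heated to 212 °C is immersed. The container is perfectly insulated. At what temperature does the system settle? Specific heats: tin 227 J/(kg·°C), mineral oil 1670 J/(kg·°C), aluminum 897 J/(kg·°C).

T_f ≈ 41.7 °C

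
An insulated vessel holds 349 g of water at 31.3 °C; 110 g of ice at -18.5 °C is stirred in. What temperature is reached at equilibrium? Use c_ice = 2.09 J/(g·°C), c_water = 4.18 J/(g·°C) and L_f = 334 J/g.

Energy conservation, ΣQ = 0:
ice -18.5→0 °C: 110·2.09·18.5 = 4253.1
  latent heat to melt: 110·334 = 36740
  meltwater 0→T: 110·4.18·T = 459.8 T
  water: 1458.8(T − 31.3)
1918.6 T = 45661 − 40993 = 4667.9
T ≈ 2.43 °C — above 0 °C, consistent with complete melting.

T_f ≈ 2.4 °C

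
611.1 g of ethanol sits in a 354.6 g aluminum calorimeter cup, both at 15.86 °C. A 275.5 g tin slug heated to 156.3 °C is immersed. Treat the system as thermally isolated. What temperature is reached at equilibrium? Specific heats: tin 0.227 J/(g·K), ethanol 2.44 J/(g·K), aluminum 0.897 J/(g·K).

T_f ≈ 20.6 °C

Let T be the final temperature. ΣQ_i = 0:
275.5×0.227×(T − 156.3) + 611.1×2.44×(T − 15.86) + 354.6×0.897×(T − 15.86) = 0
(62.54 + 1491.1 + 318.08) T = 62.54×156.3 + 1491.1×15.86 + 318.08×15.86
T = 38468 / 1871.7 = 20.6 °C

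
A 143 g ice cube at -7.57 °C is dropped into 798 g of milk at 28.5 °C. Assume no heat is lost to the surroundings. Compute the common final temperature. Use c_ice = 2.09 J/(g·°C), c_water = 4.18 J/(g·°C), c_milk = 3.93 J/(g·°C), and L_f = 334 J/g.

Let T be the final temperature. ΣQ_i = 0:
ice -7.57→0 °C: 143×2.09×7.57 = 2262.4; fusion: m_ice L_f = 143×334 = 47762; warm the meltwater: 597.74 T; milk: 3136.1(T − 28.5)
3733.9 T = 89380 − 50024 = 39356
T ≈ 10.54 °C (positive, so assuming full melt was valid).

T_f ≈ 10.5 °C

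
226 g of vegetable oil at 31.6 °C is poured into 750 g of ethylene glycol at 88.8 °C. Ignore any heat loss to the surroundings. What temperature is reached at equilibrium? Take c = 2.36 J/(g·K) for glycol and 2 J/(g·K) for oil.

T_f is the heat-capacity-weighted average of the initial temperatures:
T_f = (1770*88.8 + 452*31.6) / (1770 + 452)
    = 171459 / 2222 ≈ 77.16 °C

T_f ≈ 77.2 °C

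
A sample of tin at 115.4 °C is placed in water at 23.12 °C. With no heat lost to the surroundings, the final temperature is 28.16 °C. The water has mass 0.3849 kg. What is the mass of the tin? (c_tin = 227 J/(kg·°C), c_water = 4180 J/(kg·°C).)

Heat lost by the tin = heat gained by the water:
m×227×(115.4 − 28.16) = 0.3849×4180×(28.16 − 23.12)
19803 m = 8108.8  ⇒  m ≈ 0.4095 kg

m ≈ 0.409 kg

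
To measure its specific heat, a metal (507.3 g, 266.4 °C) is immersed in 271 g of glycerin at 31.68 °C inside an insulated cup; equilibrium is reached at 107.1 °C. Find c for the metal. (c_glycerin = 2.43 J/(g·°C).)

c ≈ 0.615 J/(g·°C)

Taking heat into each body as positive, Σ m c ΔT = 0:
507.3×c×(107.1 − 266.4) + 271×2.43×(107.1 − 31.68) = 0
-80813 c = -49666
c = -49666/-80813 ≈ 0.6146 J/(g·°C)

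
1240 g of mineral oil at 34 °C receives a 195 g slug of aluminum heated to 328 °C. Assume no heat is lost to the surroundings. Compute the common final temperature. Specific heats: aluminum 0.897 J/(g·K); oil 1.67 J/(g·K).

T_f ≈ 56.9 °C

T_f = Σ m_i c_i T_i / Σ m_i c_i:
T_f = (174.91*328 + 2070.8*34) / (174.91 + 2070.8)
    = 127779 / 2245.7 ≈ 56.90 °C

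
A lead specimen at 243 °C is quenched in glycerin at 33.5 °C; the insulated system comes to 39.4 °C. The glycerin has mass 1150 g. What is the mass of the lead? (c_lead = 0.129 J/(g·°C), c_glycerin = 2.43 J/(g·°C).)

|Q_lead| = |Q_glycerin|:
m×0.129×(243 − 39.4) = 1150×2.43×(39.4 − 33.5)
26.26 m = 16488  ⇒  m ≈ 627.8 g

m ≈ 628 g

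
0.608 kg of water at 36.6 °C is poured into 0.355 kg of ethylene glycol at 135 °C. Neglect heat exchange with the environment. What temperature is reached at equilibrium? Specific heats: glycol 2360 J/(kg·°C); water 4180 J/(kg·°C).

T_f ≈ 61.0 °C

Setting the total heat transfer to zero:
0.355*2360*(T − 135) + 0.608*4180*(T − 36.6) = 0
3379.2 T = 206120
T = 206120 / 3379.2 = 61 °C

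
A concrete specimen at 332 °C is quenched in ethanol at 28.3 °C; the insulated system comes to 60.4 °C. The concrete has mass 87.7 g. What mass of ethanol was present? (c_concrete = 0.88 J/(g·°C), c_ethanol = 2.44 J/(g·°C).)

m ≈ 268 g

|Q_concrete| = |Q_ethanol|:
87.7×0.88×(332 − 60.4) = m×2.44×(60.4 − 28.3)
78.32 m = 20961  ⇒  m ≈ 267.6 g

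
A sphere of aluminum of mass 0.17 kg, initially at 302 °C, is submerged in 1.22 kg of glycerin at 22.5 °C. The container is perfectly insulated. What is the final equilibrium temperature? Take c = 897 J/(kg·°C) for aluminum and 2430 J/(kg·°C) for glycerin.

Set heat shed by the hot body equal to heat absorbed by the cold body:
0.17*897*(302 − T) = 1.22*2430*(T − 22.5)
152.49(302 − T) = 2964.6(T − 22.5)
3117.1 T = 112755  ⇒  T ≈ 36.17 °C

T_f ≈ 36.2 °C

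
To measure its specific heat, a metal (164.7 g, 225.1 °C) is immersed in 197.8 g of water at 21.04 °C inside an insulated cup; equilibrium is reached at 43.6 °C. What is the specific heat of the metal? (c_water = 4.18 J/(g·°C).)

Let T be the final temperature. ΣQ_i = 0:
164.7·c·(43.6 − 225.1) + 197.8·4.18·(43.6 − 21.04) = 0
-29893 c = -18653
c = -18653/-29893 ≈ 0.624 J/(g·°C)

c ≈ 0.624 J/(g·°C)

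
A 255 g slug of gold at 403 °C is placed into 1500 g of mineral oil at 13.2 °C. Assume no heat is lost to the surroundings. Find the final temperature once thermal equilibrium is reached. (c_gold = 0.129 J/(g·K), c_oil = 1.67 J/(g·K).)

T_f = Σ m_i c_i T_i / Σ m_i c_i:
T_f = (32.9×403 + 2505×13.2) / (32.9 + 2505)
    = 46323 / 2537.9 ≈ 18.25 °C

T_f ≈ 18.3 °C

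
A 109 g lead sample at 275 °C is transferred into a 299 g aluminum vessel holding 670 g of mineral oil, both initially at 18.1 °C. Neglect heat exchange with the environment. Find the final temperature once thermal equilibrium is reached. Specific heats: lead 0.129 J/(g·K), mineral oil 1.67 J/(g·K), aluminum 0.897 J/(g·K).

T_f is the heat-capacity-weighted average of the initial temperatures:
T_f = (14.06×275 + 1118.9×18.1 + 268.2×18.1) / (14.06 + 1118.9 + 268.2)
    = 28973 / 1401.2 ≈ 20.68 °C

T_f ≈ 20.7 °C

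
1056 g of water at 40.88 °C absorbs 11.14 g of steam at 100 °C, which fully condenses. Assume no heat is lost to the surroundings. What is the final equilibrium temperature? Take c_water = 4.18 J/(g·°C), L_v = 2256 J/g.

T_f ≈ 47.1 °C

Energy conservation, ΣQ = 0:
latent heat released on condensation: 11.14·2256 = 25132; condensate cools 100→T: 11.14·4.18·(T − 100) = 46.57(T − 100); original water: 4414.1(T − 40.88)
4460.6 T = 25132 + 4656.5 + 180448 = 210236
T ≈ 47.13 °C (< 100 °C, so full condensation is consistent).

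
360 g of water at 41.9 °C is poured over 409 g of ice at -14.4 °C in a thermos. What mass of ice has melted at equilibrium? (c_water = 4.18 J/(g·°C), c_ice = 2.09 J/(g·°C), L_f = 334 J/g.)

m_melted ≈ 152 g

Cooling the water to 0 °C releases 360×4.18×41.9 = 63051 J.
Warming the ice to 0 °C takes 409×2.09×14.4 = 12309 J, leaving 50742 J for melting.
Melting all 409 g of ice would need 409×334 = 136606 J.
That's not enough to melt it all — equilibrium is at 0 °C with ice remaining.
m_melt = 50742 / L_f = 151.9 g.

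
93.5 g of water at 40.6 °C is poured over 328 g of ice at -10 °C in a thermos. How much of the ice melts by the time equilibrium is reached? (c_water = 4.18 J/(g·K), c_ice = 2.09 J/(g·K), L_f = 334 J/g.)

m_melted ≈ 27 g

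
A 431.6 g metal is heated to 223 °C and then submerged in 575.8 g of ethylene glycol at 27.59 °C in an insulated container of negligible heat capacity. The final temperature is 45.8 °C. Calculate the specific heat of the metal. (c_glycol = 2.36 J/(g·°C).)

Heat lost by the metal = heat gained by the glycol:
431.6·c·(223 − 45.8) = 575.8·2.36·(45.8 − 27.59)
76480 c = 24745  ⇒  c ≈ 0.3236 J/(g·°C)

c ≈ 0.324 J/(g·°C)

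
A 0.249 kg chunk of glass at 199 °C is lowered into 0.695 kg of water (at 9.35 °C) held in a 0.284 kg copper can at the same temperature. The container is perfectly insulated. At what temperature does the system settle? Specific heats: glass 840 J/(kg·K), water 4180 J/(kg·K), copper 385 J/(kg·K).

T_f ≈ 21.7 °C

Energy conservation, ΣQ = 0:
0.249·840·(T − 199) + 0.695·4180·(T − 9.35) + 0.284·385·(T − 9.35) = 0
209.16(T − 199) + 2905.1(T − 9.35) + 109.34(T − 9.35) = 0
(209.16 + 2905.1 + 109.34) T = 209.16·199 + 2905.1·9.35 + 109.34·9.35
T = 69808/3223.6 ≈ 21.66 °C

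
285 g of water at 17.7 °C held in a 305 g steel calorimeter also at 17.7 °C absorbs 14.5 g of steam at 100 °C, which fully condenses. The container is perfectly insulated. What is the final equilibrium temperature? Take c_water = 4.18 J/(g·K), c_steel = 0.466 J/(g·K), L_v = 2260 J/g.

T_f ≈ 44.8 °C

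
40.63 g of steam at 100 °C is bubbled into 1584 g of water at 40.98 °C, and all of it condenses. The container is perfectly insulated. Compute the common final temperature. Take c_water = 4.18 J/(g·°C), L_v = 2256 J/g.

T_f ≈ 56.0 °C

Energy conservation, ΣQ = 0:
condense steam: −40.63·2256 = −91661; condensate cools 100→T: 40.63·4.18·(T − 100) = 169.83(T − 100); original water: 6621.1(T − 40.98)
6791 T = 91661 + 16983 + 271333 = 379978
T ≈ 55.95 °C, under the boiling point, so the assumption holds.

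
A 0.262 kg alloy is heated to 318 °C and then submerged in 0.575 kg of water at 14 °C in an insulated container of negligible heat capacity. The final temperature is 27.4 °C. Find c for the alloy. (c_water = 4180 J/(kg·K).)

c ≈ 423 J/(kg·K)

Heat lost by the alloy = heat gained by the water:
0.262×c×(318 − 27.4) = 0.575×4180×(27.4 − 14)
76.14 c = 32207  ⇒  c ≈ 423 J/(kg·K)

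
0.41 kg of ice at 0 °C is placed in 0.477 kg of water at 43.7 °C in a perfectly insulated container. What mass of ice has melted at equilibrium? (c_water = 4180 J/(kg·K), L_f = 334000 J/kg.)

Water can give up m c ΔT = 0.477×4180×43.7 = 87132 J before reaching 0 °C.
Melting all 0.41 kg of ice would need 0.41×334000 = 136940 J.
That's not enough to melt it all — equilibrium is at 0 °C with ice remaining.
m_melted×334000 = 87132  ⇒  m_melted ≈ 0.2609 kg.

m_melted ≈ 0.261 kg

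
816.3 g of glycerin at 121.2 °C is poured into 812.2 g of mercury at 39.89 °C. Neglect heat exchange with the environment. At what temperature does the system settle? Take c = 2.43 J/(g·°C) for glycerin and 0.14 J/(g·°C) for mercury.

T_f = Σ m_i c_i T_i / Σ m_i c_i:
T_f = (1983.6·121.2 + 113.71·39.89) / (1983.6 + 113.71)
    = 244949 / 2097.3 ≈ 116.79 °C

T_f ≈ 116.8 °C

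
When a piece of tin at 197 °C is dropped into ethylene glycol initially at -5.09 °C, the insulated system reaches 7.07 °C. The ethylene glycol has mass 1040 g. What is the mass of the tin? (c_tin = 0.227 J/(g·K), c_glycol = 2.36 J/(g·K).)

m ≈ 692 g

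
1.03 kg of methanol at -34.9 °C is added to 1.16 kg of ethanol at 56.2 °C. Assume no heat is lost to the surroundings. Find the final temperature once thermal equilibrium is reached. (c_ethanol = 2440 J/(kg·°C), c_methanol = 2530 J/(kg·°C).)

T_f ≈ 12.5 °C

Heat gained plus heat lost sum to zero:
1.16*2440*(T − 56.2) + 1.03*2530*(T − (-34.9)) = 0
2830.4(T − 56.2) + 2605.9(T − (-34.9)) = 0
(2830.4 + 2605.9) T = 2830.4*56.2 + 2605.9*(-34.9)
T ≈ 12.53 °C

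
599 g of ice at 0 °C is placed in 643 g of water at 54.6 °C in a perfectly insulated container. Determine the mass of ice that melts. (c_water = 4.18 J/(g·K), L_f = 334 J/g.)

Cooling the water to 0 °C releases 643×4.18×54.6 = 146751 J.
To melt every bit of ice: 599×334 = 200066 J.
That's not enough to melt it all — equilibrium is at 0 °C with ice remaining.
m_melted×334 = 146751  ⇒  m_melted ≈ 439.4 g.

m_melted ≈ 439 g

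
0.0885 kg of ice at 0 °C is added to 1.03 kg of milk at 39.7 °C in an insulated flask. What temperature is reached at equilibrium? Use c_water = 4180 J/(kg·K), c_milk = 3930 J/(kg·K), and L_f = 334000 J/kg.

T_f ≈ 29.7 °C

Energy balance with sensible and latent terms:
latent heat to melt: 0.0885×334000 = 29559
  meltwater 0→T: 0.0885×4180×T = 369.93 T
  milk: 4047.9(T − 39.7)
4417.8 T = 160702 − 29559 = 131143
T ≈ 29.68 °C (positive, so assuming full melt was valid).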